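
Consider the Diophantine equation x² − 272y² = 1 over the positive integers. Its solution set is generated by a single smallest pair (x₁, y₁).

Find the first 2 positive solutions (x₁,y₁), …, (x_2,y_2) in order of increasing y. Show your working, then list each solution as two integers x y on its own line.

33 2
2177 132

d=272: √d = [16; 2,32] (ℓ=2, even), read p_1/q_1
a_0=16:  p_0=16·1+0=16,  q_0=16·0+1=1
a_1=2:  p_1=2·16+1=33,  q_1=2·1+0=2
(x₁, y₁) = (33, 2);  33² − 272·2² = 1 ✓
n=2: (33,2)∘(33,2) = (33·33+272·2·2, 33·2+2·33) = (2177,132)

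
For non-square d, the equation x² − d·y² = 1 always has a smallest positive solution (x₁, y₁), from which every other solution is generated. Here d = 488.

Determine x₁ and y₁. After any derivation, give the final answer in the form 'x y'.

243 11

d=488: √d = [22; 11,44] (ℓ=2, even), read p_1/q_1
k=0  a_k=22  p_k/q_k = 22/1
k=1  a_k=11  p_k/q_k = 243/11
→ (243, 11).  Check: 243²=59049, 488·11²=59048, difference 1.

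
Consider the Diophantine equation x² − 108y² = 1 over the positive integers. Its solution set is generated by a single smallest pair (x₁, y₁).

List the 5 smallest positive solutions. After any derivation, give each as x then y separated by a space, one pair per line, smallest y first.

d=108: √d = [10; 2,1,1,4,1,1,2,20] (ℓ=8, even), read p_7/q_7
step 0: (10, 1)  from 10·(1,0) + (0,1)
…
step 3: (52, 5)  from 1·(31,3) + (21,2)
…
step 5: (291, 28)  from 1·(239,23) + (52,5)
step 6: (530, 51)  from 1·(291,28) + (239,23)
step 7: (1351, 130)  from 2·(530,51) + (291,28)
(x₁, y₁) = (1351, 130);  1351² − 108·130² = 1 ✓
(1351+130√108)^2 = 3650401 + 351260√108
(1351+130√108)^3 = 9863382151 + 949104390√108
(1351+130√108)^4 = 26650854921601 + 2564479710520√108
(1351+130√108)^5 = 72010600134783751 + 6929223228720650√108

1351 130
3650401 351260
9863382151 949104390
26650854921601 2564479710520
72010600134783751 6929223228720650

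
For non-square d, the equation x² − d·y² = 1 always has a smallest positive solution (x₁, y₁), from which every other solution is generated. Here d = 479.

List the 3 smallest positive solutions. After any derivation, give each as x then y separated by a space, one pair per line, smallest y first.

[21; 1,7,1,3,2,21,2,3,1,7,1,42] for √479; ℓ=12 ⇒ convergent index 11
k=0  a_k=21  p_k/q_k = 21/1
k=1  a_k=1  p_k/q_k = 22/1
k=2  a_k=7  p_k/q_k = 175/8
k=3  a_k=1  p_k/q_k = 197/9
k=4  a_k=3  p_k/q_k = 766/35
k=5  a_k=2  p_k/q_k = 1729/79
k=6  a_k=21  p_k/q_k = 37075/1694
k=7  a_k=2  p_k/q_k = 75879/3467
…
k=10  a_k=7  p_k/q_k = 2648849/121029
k=11  a_k=1  p_k/q_k = 2989440/136591
fundamental: x₁=2989440, y₁=136591  (since 8936751513600 − 479·18657101281 = 1)
n=2: (2989440,136591)∘(2989440,136591) = (2989440·2989440+479·136591·136591, 2989440·136591+136591·2989440) = (17873503027199,816661198080)
n=3: (17873503027199,816661198080)∘(2989440,136591) = (2989440·17873503027199+479·136591·816661198080, 2989440·816661198080+136591·17873503027199) = (106863529779256567680,4882719303976413809)

2989440 136591
17873503027199 816661198080
106863529779256567680 4882719303976413809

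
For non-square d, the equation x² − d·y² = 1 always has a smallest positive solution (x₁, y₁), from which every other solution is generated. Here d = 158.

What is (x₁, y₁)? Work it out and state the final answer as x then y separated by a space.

7743 616

√158 = [12; 1,1,3,12,3,1,1,24, …], period ℓ=8 (even) → k=7
step 0: (12, 1)  from 12·(1,0) + (0,1)
…
step 3: (88, 7)  from 3·(25,2) + (13,1)
step 4: (1081, 86)  from 12·(88,7) + (25,2)
…
step 6: (4412, 351)  from 1·(3331,265) + (1081,86)
step 7: (7743, 616)  from 1·(4412,351) + (3331,265)
(x₁, y₁) = (7743, 616);  7743² − 158·616² = 1 ✓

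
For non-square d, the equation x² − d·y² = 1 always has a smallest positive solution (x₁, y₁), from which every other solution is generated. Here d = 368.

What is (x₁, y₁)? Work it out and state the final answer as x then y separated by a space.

1151 60

√368 → a₀=19, period (5,2,5,38); ℓ=4 even so k=3
i=0: a=19 ⇒ p=19, q=1
i=1: a=5 ⇒ p=96, q=5
i=2: a=2 ⇒ p=211, q=11
i=3: a=5 ⇒ p=1151, q=60
fundamental: x₁=1151, y₁=60  (since 1324801 − 368·3600 = 1)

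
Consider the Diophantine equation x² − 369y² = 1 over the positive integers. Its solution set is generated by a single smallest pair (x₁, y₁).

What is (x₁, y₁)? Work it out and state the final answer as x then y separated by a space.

8396801 437120

√369 → a₀=19, period (4,1,3,2,7,4,7,2,3,1,4,38); ℓ=12 even so k=11
step 0: (19, 1)  from 19·(1,0) + (0,1)
step 1: (77, 4)  from 4·(19,1) + (1,0)
…
step 9: (1364557, 71036)  from 3·(393504,20485) + (184045,9581)
step 10: (1758061, 91521)  from 1·(1364557,71036) + (393504,20485)
step 11: (8396801, 437120)  from 4·(1758061,91521) + (1364557,71036)
fundamental: x₁=8396801, y₁=437120  (since 70506267033601 − 369·191073894400 = 1)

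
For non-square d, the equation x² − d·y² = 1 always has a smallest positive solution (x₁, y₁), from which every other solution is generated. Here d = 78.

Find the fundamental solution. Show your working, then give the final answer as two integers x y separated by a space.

d=78: √d = [8; 1,4,1,16] (ℓ=4, even), read p_3/q_3
step 0: (8, 1)  from 8·(1,0) + (0,1)
…
step 2: (44, 5)  from 4·(9,1) + (8,1)
step 3: (53, 6)  from 1·(44,5) + (9,1)
(x₁, y₁) = (53, 6);  53² − 78·6² = 1 ✓

53 6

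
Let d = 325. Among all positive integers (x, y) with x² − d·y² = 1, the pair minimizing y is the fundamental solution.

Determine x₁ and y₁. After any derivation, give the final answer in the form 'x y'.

649 36

√325 = [18; 36, …], period ℓ=1 (odd) → k=1
step 0: (18, 1)  from 18·(1,0) + (0,1)
step 1: (649, 36)  from 36·(18,1) + (1,0)
(x₁, y₁) = (649, 36);  649² − 325·36² = 1 ✓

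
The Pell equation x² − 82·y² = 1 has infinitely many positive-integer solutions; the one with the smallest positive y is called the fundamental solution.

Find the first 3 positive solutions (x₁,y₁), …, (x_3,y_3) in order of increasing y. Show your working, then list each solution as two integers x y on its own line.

d=82: √d = [9; 18] (ℓ=1, odd), read p_1/q_1
step 0: (9, 1)  from 9·(1,0) + (0,1)
step 1: (163, 18)  from 18·(9,1) + (1,0)
→ (163, 18).  Check: 163²=26569, 82·18²=26568, difference 1.
(163+18√82)^2 = 53137 + 5868√82
(163+18√82)^3 = 17322499 + 1912950√82

163 18
53137 5868
17322499 1912950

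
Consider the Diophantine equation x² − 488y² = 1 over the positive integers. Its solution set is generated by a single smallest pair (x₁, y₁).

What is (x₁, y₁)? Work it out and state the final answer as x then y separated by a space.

243 11

d=488: √d = [22; 11,44] (ℓ=2, even), read p_1/q_1
step 0: (22, 1)  from 22·(1,0) + (0,1)
step 1: (243, 11)  from 11·(22,1) + (1,0)
(x₁, y₁) = (243, 11);  243² − 488·11² = 1 ✓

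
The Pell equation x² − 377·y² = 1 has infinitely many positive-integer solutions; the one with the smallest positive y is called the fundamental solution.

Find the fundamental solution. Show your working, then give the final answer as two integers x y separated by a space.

√377 → a₀=19, period (2,2,2,38); ℓ=4 even so k=3
i=0: a=19 ⇒ p=19, q=1
…
i=2: a=2 ⇒ p=97, q=5
i=3: a=2 ⇒ p=233, q=12
(x₁, y₁) = (233, 12);  233² − 377·12² = 1 ✓

233 12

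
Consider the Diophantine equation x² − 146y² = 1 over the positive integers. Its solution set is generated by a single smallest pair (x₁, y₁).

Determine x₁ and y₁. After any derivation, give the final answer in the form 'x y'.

√146 = [12; 12,24, …], period ℓ=2 (even) → k=1
i=0: a=12 ⇒ p=12, q=1
i=1: a=12 ⇒ p=145, q=12
→ (145, 12).  Check: 145²=21025, 146·12²=21024, difference 1.

145 12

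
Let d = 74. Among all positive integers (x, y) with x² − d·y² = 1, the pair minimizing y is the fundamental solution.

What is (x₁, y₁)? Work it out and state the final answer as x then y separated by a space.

√74 → a₀=8, period (1,1,1,1,16); ℓ=5 odd so k=9
step 0: (8, 1)  from 8·(1,0) + (0,1)
…
step 2: (17, 2)  from 1·(9,1) + (8,1)
…
step 8: (2228, 259)  from 1·(1471,171) + (757,88)
step 9: (3699, 430)  from 1·(2228,259) + (1471,171)
fundamental: x₁=3699, y₁=430  (since 13682601 − 74·184900 = 1)

3699 430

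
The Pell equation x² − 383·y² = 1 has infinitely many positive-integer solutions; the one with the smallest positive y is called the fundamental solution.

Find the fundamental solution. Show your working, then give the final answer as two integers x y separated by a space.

d=383: √d = [19; 1,1,3,19,3,1,1,38] (ℓ=8, even), read p_7/q_7
a_0=19:  p_0=19·1+0=19,  q_0=19·0+1=1
…
a_2=1:  p_2=1·20+19=39,  q_2=1·1+1=2
a_3=3:  p_3=3·39+20=137,  q_3=3·2+1=7
a_4=19:  p_4=19·137+39=2642,  q_4=19·7+2=135
…
a_6=1:  p_6=1·8063+2642=10705,  q_6=1·412+135=547
a_7=1:  p_7=1·10705+8063=18768,  q_7=1·547+412=959
→ (18768, 959).  Check: 18768²=352237824, 383·959²=352237823, difference 1.

18768 959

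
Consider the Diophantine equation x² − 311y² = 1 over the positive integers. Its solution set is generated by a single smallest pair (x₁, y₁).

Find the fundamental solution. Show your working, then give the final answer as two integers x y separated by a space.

[17; 1,1,1,2,1,…,1,1,34] for √311; ℓ=16 ⇒ convergent index 15
i=0: a=17 ⇒ p=17, q=1
i=1: a=1 ⇒ p=18, q=1
…
i=3: a=1 ⇒ p=53, q=3
…
i=5: a=1 ⇒ p=194, q=11
i=6: a=6 ⇒ p=1305, q=74
i=7: a=3 ⇒ p=4109, q=233
i=8: a=17 ⇒ p=71158, q=4035
i=9: a=3 ⇒ p=217583, q=12338
i=10: a=6 ⇒ p=1376656, q=78063
i=11: a=1 ⇒ p=1594239, q=90401
i=12: a=2 ⇒ p=4565134, q=258865
…
i=14: a=1 ⇒ p=10724507, q=608131
i=15: a=1 ⇒ p=16883880, q=957397
(x₁, y₁) = (16883880, 957397);  16883880² − 311·957397² = 1 ✓

16883880 957397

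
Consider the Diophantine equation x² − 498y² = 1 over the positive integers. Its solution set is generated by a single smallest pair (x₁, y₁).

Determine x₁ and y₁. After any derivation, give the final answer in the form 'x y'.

179777 8056

d=498: √d = [22; 3,6,22,6,3,44] (ℓ=6, even), read p_5/q_5
k=0  a_k=22  p_k/q_k = 22/1
…
k=2  a_k=6  p_k/q_k = 424/19
…
k=4  a_k=6  p_k/q_k = 56794/2545
k=5  a_k=3  p_k/q_k = 179777/8056
(x₁, y₁) = (179777, 8056);  179777² − 498·8056² = 1 ✓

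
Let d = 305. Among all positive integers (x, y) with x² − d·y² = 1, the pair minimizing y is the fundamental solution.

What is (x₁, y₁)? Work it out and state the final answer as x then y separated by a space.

489 28

√305 → a₀=17, period (2,6,2,34); ℓ=4 even so k=3
a_0=17:  p_0=17·1+0=17,  q_0=17·0+1=1
…
a_2=6:  p_2=6·35+17=227,  q_2=6·2+1=13
a_3=2:  p_3=2·227+35=489,  q_3=2·13+2=28
(x₁, y₁) = (489, 28);  489² − 305·28² = 1 ✓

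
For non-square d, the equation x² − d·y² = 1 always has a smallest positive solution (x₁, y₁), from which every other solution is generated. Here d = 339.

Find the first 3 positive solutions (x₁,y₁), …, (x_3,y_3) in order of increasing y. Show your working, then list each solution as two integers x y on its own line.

[18; 2,2,2,1,17,1,2,2,2,36] for √339; ℓ=10 ⇒ convergent index 9
i=0: a=18 ⇒ p=18, q=1
i=1: a=2 ⇒ p=37, q=2
i=2: a=2 ⇒ p=92, q=5
i=3: a=2 ⇒ p=221, q=12
…
i=7: a=2 ⇒ p=17252, q=937
i=8: a=2 ⇒ p=40359, q=2192
i=9: a=2 ⇒ p=97970, q=5321
(x₁, y₁) = (97970, 5321);  97970² − 339·5321² = 1 ✓
(x_2, y_2) = (97970·97970 + 339·5321·5321, 97970·5321 + 5321·97970) = (19196241799, 1042596740)
(x_3, y_3) = (97970·19196241799 + 339·5321·1042596740, 97970·1042596740 + 5321·19196241799) = (3761311617998090, 204286405230279)

97970 5321
19196241799 1042596740
3761311617998090 204286405230279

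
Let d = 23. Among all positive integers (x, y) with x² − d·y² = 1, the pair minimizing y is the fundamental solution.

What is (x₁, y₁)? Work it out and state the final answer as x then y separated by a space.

24 5

[4; 1,3,1,8] for √23; ℓ=4 ⇒ convergent index 3
a_0=4:  p_0=4·1+0=4,  q_0=4·0+1=1
…
a_2=3:  p_2=3·5+4=19,  q_2=3·1+1=4
a_3=1:  p_3=1·19+5=24,  q_3=1·4+1=5
→ (24, 5).  Check: 24²=576, 23·5²=575, difference 1.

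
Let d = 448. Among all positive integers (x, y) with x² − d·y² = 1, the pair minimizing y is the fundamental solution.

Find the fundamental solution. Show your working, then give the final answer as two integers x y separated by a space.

[21; 6,42] for √448; ℓ=2 ⇒ convergent index 1
i=0: a=21 ⇒ p=21, q=1
i=1: a=6 ⇒ p=127, q=6
fundamental: x₁=127, y₁=6  (since 16129 − 448·36 = 1)

127 6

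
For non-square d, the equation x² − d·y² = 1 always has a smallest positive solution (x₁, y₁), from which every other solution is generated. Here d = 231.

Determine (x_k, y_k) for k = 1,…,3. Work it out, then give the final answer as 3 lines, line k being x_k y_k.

√231 → a₀=15, period (5,30); ℓ=2 even so k=1
k=0  a_k=15  p_k/q_k = 15/1
k=1  a_k=5  p_k/q_k = 76/5
(x₁, y₁) = (76, 5);  76² − 231·5² = 1 ✓
n=2: (76,5)∘(76,5) = (76·76+231·5·5, 76·5+5·76) = (11551,760)
n=3: (11551,760)∘(76,5) = (76·11551+231·5·760, 76·760+5·11551) = (1755676,115515)

76 5
11551 760
1755676 115515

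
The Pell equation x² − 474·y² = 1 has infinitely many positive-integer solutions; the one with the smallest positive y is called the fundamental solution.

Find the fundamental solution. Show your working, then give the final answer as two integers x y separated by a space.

193549 8890

√474 = [21; 1,3,2,1,1,…,3,1,42, …], period ℓ=14 (even) → k=13
step 0: (21, 1)  from 21·(1,0) + (0,1)
…
step 2: (87, 4)  from 3·(22,1) + (21,1)
step 3: (196, 9)  from 2·(87,4) + (22,1)
step 4: (283, 13)  from 1·(196,9) + (87,4)
step 5: (479, 22)  from 1·(283,13) + (196,9)
step 6: (762, 35)  from 1·(479,22) + (283,13)
…
step 9: (10864, 499)  from 1·(5813,267) + (5051,232)
step 10: (16677, 766)  from 1·(10864,499) + (5813,267)
step 11: (44218, 2031)  from 2·(16677,766) + (10864,499)
step 12: (149331, 6859)  from 3·(44218,2031) + (16677,766)
step 13: (193549, 8890)  from 1·(149331,6859) + (44218,2031)
fundamental: x₁=193549, y₁=8890  (since 37461215401 − 474·79032100 = 1)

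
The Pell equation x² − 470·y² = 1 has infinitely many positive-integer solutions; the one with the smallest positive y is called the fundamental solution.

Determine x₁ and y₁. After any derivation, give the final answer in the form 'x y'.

[21; 1,2,8,2,1,42] for √470; ℓ=6 ⇒ convergent index 5
a_0=21:  p_0=21·1+0=21,  q_0=21·0+1=1
…
a_2=2:  p_2=2·22+21=65,  q_2=2·1+1=3
a_3=8:  p_3=8·65+22=542,  q_3=8·3+1=25
a_4=2:  p_4=2·542+65=1149,  q_4=2·25+3=53
a_5=1:  p_5=1·1149+542=1691,  q_5=1·53+25=78
fundamental: x₁=1691, y₁=78  (since 2859481 − 470·6084 = 1)

1691 78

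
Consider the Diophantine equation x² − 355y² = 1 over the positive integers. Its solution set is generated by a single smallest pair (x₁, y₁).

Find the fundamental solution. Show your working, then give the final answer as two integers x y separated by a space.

954809 50676

√355 → a₀=18, period (1,5,3,3,1,6,1,3,3,5,1,36); ℓ=12 even so k=11
k=0  a_k=18  p_k/q_k = 18/1
k=1  a_k=1  p_k/q_k = 19/1
k=2  a_k=5  p_k/q_k = 113/6
k=3  a_k=3  p_k/q_k = 358/19
k=4  a_k=3  p_k/q_k = 1187/63
k=5  a_k=1  p_k/q_k = 1545/82
k=6  a_k=6  p_k/q_k = 10457/555
…
k=9  a_k=3  p_k/q_k = 151391/8035
k=10  a_k=5  p_k/q_k = 803418/42641
k=11  a_k=1  p_k/q_k = 954809/50676
(x₁, y₁) = (954809, 50676);  954809² − 355·50676² = 1 ✓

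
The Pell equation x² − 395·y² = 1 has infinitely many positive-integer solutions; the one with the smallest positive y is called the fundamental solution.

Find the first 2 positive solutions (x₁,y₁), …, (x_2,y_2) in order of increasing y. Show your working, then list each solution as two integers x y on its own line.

[19; 1,6,1,38] for √395; ℓ=4 ⇒ convergent index 3
a_0=19:  p_0=19·1+0=19,  q_0=19·0+1=1
a_1=1:  p_1=1·19+1=20,  q_1=1·1+0=1
a_2=6:  p_2=6·20+19=139,  q_2=6·1+1=7
a_3=1:  p_3=1·139+20=159,  q_3=1·7+1=8
fundamental: x₁=159, y₁=8  (since 25281 − 395·64 = 1)
(159+8√395)^2 = 50561 + 2544√395

159 8
50561 2544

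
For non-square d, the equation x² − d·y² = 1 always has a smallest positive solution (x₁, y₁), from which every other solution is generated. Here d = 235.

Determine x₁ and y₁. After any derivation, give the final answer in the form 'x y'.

d=235: √d = [15; 3,30] (ℓ=2, even), read p_1/q_1
a_0=15:  p_0=15·1+0=15,  q_0=15·0+1=1
a_1=3:  p_1=3·15+1=46,  q_1=3·1+0=3
fundamental: x₁=46, y₁=3  (since 2116 − 235·9 = 1)

46 3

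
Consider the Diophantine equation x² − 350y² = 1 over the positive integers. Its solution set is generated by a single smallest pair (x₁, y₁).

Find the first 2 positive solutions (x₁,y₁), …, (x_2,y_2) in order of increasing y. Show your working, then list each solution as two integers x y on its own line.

√350 → a₀=18, period (1,2,2,2,1,36); ℓ=6 even so k=5
a_0=18:  p_0=18·1+0=18,  q_0=18·0+1=1
…
a_4=2:  p_4=2·131+56=318,  q_4=2·7+3=17
a_5=1:  p_5=1·318+131=449,  q_5=1·17+7=24
→ (449, 24).  Check: 449²=201601, 350·24²=201600, difference 1.
k=2:  x_2 = 449·449+350·24·24 = 403201,  y_2 = 449·24+24·449 = 21552

449 24
403201 21552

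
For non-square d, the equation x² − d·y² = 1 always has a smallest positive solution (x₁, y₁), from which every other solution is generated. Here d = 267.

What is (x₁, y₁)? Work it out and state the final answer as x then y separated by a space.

√267 = [16; 2,1,15,1,2,32, …], period ℓ=6 (even) → k=5
a_0=16:  p_0=16·1+0=16,  q_0=16·0+1=1
a_1=2:  p_1=2·16+1=33,  q_1=2·1+0=2
a_2=1:  p_2=1·33+16=49,  q_2=1·2+1=3
a_3=15:  p_3=15·49+33=768,  q_3=15·3+2=47
a_4=1:  p_4=1·768+49=817,  q_4=1·47+3=50
a_5=2:  p_5=2·817+768=2402,  q_5=2·50+47=147
(x₁, y₁) = (2402, 147);  2402² − 267·147² = 1 ✓

2402 147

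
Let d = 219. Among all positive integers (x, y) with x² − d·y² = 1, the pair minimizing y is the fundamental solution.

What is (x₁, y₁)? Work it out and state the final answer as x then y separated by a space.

74 5

√219 → a₀=14, period (1,3,1,28); ℓ=4 even so k=3
a_0=14:  p_0=14·1+0=14,  q_0=14·0+1=1
…
a_2=3:  p_2=3·15+14=59,  q_2=3·1+1=4
a_3=1:  p_3=1·59+15=74,  q_3=1·4+1=5
→ (74, 5).  Check: 74²=5476, 219·5²=5475, difference 1.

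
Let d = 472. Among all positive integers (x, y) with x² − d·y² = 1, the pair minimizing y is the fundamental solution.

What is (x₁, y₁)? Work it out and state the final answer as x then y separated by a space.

d=472: √d = [21; 1,2,1,1,1,…,2,1,42] (ℓ=14, even), read p_13/q_13
step 0: (21, 1)  from 21·(1,0) + (0,1)
step 1: (22, 1)  from 1·(21,1) + (1,0)
step 2: (65, 3)  from 2·(22,1) + (21,1)
…
step 4: (152, 7)  from 1·(87,4) + (65,3)
…
step 6: (1108, 51)  from 4·(239,11) + (152,7)
step 7: (5779, 266)  from 5·(1108,51) + (239,11)
step 8: (24224, 1115)  from 4·(5779,266) + (1108,51)
step 9: (30003, 1381)  from 1·(24224,1115) + (5779,266)
…
step 11: (84230, 3877)  from 1·(54227,2496) + (30003,1381)
step 12: (222687, 10250)  from 2·(84230,3877) + (54227,2496)
step 13: (306917, 14127)  from 1·(222687,10250) + (84230,3877)
fundamental: x₁=306917, y₁=14127  (since 94198044889 − 472·199572129 = 1)

306917 14127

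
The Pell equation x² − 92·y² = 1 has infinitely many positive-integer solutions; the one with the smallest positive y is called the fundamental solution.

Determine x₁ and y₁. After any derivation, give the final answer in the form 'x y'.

1151 120

[9; 1,1,2,4,2,1,1,18] for √92; ℓ=8 ⇒ convergent index 7
k=0  a_k=9  p_k/q_k = 9/1
k=1  a_k=1  p_k/q_k = 10/1
k=2  a_k=1  p_k/q_k = 19/2
k=3  a_k=2  p_k/q_k = 48/5
…
k=5  a_k=2  p_k/q_k = 470/49
k=6  a_k=1  p_k/q_k = 681/71
k=7  a_k=1  p_k/q_k = 1151/120
fundamental: x₁=1151, y₁=120  (since 1324801 − 92·14400 = 1)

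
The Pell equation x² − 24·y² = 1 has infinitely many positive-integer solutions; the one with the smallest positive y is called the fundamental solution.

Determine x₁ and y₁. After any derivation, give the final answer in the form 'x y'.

5 1

d=24: √d = [4; 1,8] (ℓ=2, even), read p_1/q_1
step 0: (4, 1)  from 4·(1,0) + (0,1)
step 1: (5, 1)  from 1·(4,1) + (1,0)
fundamental: x₁=5, y₁=1  (since 25 − 24·1 = 1)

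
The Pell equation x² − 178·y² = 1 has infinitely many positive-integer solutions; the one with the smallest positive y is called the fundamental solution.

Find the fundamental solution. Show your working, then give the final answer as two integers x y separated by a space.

1601 120

d=178: √d = [13; 2,1,12,1,2,26] (ℓ=6, even), read p_5/q_5
step 0: (13, 1)  from 13·(1,0) + (0,1)
step 1: (27, 2)  from 2·(13,1) + (1,0)
step 2: (40, 3)  from 1·(27,2) + (13,1)
step 3: (507, 38)  from 12·(40,3) + (27,2)
step 4: (547, 41)  from 1·(507,38) + (40,3)
step 5: (1601, 120)  from 2·(547,41) + (507,38)
(x₁, y₁) = (1601, 120);  1601² − 178·120² = 1 ✓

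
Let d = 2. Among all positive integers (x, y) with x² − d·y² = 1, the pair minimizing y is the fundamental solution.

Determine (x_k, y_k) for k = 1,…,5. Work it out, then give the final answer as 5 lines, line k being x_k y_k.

√2 → a₀=1, period (2); ℓ=1 odd so k=1
a_0=1:  p_0=1·1+0=1,  q_0=1·0+1=1
a_1=2:  p_1=2·1+1=3,  q_1=2·1+0=2
(x₁, y₁) = (3, 2);  3² − 2·2² = 1 ✓
k=2:  x_2 = 3·3+2·2·2 = 17,  y_2 = 3·2+2·3 = 12
k=3:  x_3 = 3·17+2·2·12 = 99,  y_3 = 3·12+2·17 = 70
k=4:  x_4 = 3·99+2·2·70 = 577,  y_4 = 3·70+2·99 = 408
k=5:  x_5 = 3·577+2·2·408 = 3363,  y_5 = 3·408+2·577 = 2378

3 2
17 12
99 70
577 408
3363 2378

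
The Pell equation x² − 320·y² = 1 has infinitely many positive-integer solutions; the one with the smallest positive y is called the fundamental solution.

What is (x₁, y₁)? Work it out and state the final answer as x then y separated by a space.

[17; 1,7,1,34] for √320; ℓ=4 ⇒ convergent index 3
a_0=17:  p_0=17·1+0=17,  q_0=17·0+1=1
a_1=1:  p_1=1·17+1=18,  q_1=1·1+0=1
a_2=7:  p_2=7·18+17=143,  q_2=7·1+1=8
a_3=1:  p_3=1·143+18=161,  q_3=1·8+1=9
→ (161, 9).  Check: 161²=25921, 320·9²=25920, difference 1.

161 9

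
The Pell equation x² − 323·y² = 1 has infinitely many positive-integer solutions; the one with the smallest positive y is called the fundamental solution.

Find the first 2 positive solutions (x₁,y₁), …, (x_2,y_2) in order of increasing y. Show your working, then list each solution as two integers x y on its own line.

18 1
647 36

√323 = [17; 1,34, …], period ℓ=2 (even) → k=1
k=0  a_k=17  p_k/q_k = 17/1
k=1  a_k=1  p_k/q_k = 18/1
(x₁, y₁) = (18, 1);  18² − 323·1² = 1 ✓
(18+1√323)^2 = 647 + 36√323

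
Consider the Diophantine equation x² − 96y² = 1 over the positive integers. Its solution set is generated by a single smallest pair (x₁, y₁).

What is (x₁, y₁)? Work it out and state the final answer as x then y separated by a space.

√96 = [9; 1,3,1,18, …], period ℓ=4 (even) → k=3
k=0  a_k=9  p_k/q_k = 9/1
k=1  a_k=1  p_k/q_k = 10/1
k=2  a_k=3  p_k/q_k = 39/4
k=3  a_k=1  p_k/q_k = 49/5
fundamental: x₁=49, y₁=5  (since 2401 − 96·25 = 1)

49 5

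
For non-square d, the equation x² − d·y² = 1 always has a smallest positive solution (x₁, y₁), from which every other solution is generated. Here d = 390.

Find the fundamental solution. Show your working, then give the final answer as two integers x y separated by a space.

79 4

√390 = [19; 1,2,1,38, …], period ℓ=4 (even) → k=3
k=0  a_k=19  p_k/q_k = 19/1
k=1  a_k=1  p_k/q_k = 20/1
k=2  a_k=2  p_k/q_k = 59/3
k=3  a_k=1  p_k/q_k = 79/4
(x₁, y₁) = (79, 4);  79² − 390·4² = 1 ✓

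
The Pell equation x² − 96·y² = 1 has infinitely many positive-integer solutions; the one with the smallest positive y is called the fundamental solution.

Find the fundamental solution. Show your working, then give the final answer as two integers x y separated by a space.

[9; 1,3,1,18] for √96; ℓ=4 ⇒ convergent index 3
step 0: (9, 1)  from 9·(1,0) + (0,1)
step 1: (10, 1)  from 1·(9,1) + (1,0)
step 2: (39, 4)  from 3·(10,1) + (9,1)
step 3: (49, 5)  from 1·(39,4) + (10,1)
(x₁, y₁) = (49, 5);  49² − 96·5² = 1 ✓

49 5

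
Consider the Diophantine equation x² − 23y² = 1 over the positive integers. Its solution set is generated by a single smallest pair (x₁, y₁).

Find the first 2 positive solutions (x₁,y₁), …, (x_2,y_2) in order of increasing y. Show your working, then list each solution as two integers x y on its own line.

24 5
1151 240

[4; 1,3,1,8] for √23; ℓ=4 ⇒ convergent index 3
i=0: a=4 ⇒ p=4, q=1
…
i=2: a=3 ⇒ p=19, q=4
i=3: a=1 ⇒ p=24, q=5
fundamental: x₁=24, y₁=5  (since 576 − 23·25 = 1)
n=2: (24,5)∘(24,5) = (24·24+23·5·5, 24·5+5·24) = (1151,240)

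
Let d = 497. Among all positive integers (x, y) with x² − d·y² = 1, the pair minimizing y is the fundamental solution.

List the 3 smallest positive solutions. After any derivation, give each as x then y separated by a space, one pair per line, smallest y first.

1201887 53912
2889064721537 129592263888
6944658661946678751 311510514535059400

[22; 3,2,2,5,6,5,2,2,3,44] for √497; ℓ=10 ⇒ convergent index 9
step 0: (22, 1)  from 22·(1,0) + (0,1)
…
step 2: (156, 7)  from 2·(67,3) + (22,1)
…
step 7: (143637, 6443)  from 2·(65476,2937) + (12685,569)
step 8: (352750, 15823)  from 2·(143637,6443) + (65476,2937)
step 9: (1201887, 53912)  from 3·(352750,15823) + (143637,6443)
→ (1201887, 53912).  Check: 1201887²=1444532360769, 497·53912²=1444532360768, difference 1.
(1201887+53912√497)^2 = 2889064721537 + 129592263888√497
(1201887+53912√497)^3 = 6944658661946678751 + 311510514535059400√497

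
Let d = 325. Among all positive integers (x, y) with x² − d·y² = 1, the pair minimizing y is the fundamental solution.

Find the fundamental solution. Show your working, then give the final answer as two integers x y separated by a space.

649 36

√325 = [18; 36, …], period ℓ=1 (odd) → k=1
k=0  a_k=18  p_k/q_k = 18/1
k=1  a_k=36  p_k/q_k = 649/36
→ (649, 36).  Check: 649²=421201, 325·36²=421200, difference 1.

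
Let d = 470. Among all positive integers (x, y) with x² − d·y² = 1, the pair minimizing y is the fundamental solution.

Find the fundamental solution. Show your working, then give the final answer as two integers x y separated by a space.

1691 78

[21; 1,2,8,2,1,42] for √470; ℓ=6 ⇒ convergent index 5
step 0: (21, 1)  from 21·(1,0) + (0,1)
step 1: (22, 1)  from 1·(21,1) + (1,0)
…
step 4: (1149, 53)  from 2·(542,25) + (65,3)
step 5: (1691, 78)  from 1·(1149,53) + (542,25)
(x₁, y₁) = (1691, 78);  1691² − 470·78² = 1 ✓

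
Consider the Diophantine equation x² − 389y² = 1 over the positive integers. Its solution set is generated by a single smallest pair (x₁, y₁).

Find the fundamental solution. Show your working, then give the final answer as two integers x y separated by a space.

√389 = [19; 1,2,1,1,1,1,2,1,38, …], period ℓ=9 (odd) → k=17
step 0: (19, 1)  from 19·(1,0) + (0,1)
…
step 6: (355, 18)  from 1·(217,11) + (138,7)
…
step 11: (151493, 7681)  from 2·(50925,2582) + (49643,2517)
step 12: (202418, 10263)  from 1·(151493,7681) + (50925,2582)
step 13: (353911, 17944)  from 1·(202418,10263) + (151493,7681)
…
step 15: (910240, 46151)  from 1·(556329,28207) + (353911,17944)
step 16: (2376809, 120509)  from 2·(910240,46151) + (556329,28207)
step 17: (3287049, 166660)  from 1·(2376809,120509) + (910240,46151)
→ (3287049, 166660).  Check: 3287049²=10804691128401, 389·166660²=10804691128400, difference 1.

3287049 166660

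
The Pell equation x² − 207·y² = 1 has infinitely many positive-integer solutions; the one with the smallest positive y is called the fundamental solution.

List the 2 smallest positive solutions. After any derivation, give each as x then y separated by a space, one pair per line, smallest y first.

d=207: √d = [14; 2,1,1,2,1,1,2,28] (ℓ=8, even), read p_7/q_7
i=0: a=14 ⇒ p=14, q=1
…
i=3: a=1 ⇒ p=72, q=5
…
i=6: a=1 ⇒ p=446, q=31
i=7: a=2 ⇒ p=1151, q=80
fundamental: x₁=1151, y₁=80  (since 1324801 − 207·6400 = 1)
(1151+80√207)^2 = 2649601 + 184160√207

1151 80
2649601 184160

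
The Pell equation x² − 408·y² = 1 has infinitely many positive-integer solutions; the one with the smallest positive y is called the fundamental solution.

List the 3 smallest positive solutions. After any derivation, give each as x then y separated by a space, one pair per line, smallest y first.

101 5
20401 1010
4120901 204015

[20; 5,40] for √408; ℓ=2 ⇒ convergent index 1
k=0  a_k=20  p_k/q_k = 20/1
k=1  a_k=5  p_k/q_k = 101/5
fundamental: x₁=101, y₁=5  (since 10201 − 408·25 = 1)
k=2:  x_2 = 101·101+408·5·5 = 20401,  y_2 = 101·5+5·101 = 1010
k=3:  x_3 = 101·20401+408·5·1010 = 4120901,  y_3 = 101·1010+5·20401 = 204015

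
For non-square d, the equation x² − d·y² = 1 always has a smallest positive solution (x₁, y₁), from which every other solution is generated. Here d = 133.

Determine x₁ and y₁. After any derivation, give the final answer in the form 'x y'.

2588599 224460

√133 → a₀=11, period (1,1,7,5,1,…,1,1,22); ℓ=16 even so k=15
step 0: (11, 1)  from 11·(1,0) + (0,1)
step 1: (12, 1)  from 1·(11,1) + (1,0)
…
step 3: (173, 15)  from 7·(23,2) + (12,1)
step 4: (888, 77)  from 5·(173,15) + (23,2)
step 5: (1061, 92)  from 1·(888,77) + (173,15)
step 6: (1949, 169)  from 1·(1061,92) + (888,77)
step 7: (3010, 261)  from 1·(1949,169) + (1061,92)
step 8: (7969, 691)  from 2·(3010,261) + (1949,169)
step 9: (10979, 952)  from 1·(7969,691) + (3010,261)
step 10: (18948, 1643)  from 1·(10979,952) + (7969,691)
…
step 12: (168583, 14618)  from 5·(29927,2595) + (18948,1643)
step 13: (1210008, 104921)  from 7·(168583,14618) + (29927,2595)
step 14: (1378591, 119539)  from 1·(1210008,104921) + (168583,14618)
step 15: (2588599, 224460)  from 1·(1378591,119539) + (1210008,104921)
→ (2588599, 224460).  Check: 2588599²=6700844782801, 133·224460²=6700844782800, difference 1.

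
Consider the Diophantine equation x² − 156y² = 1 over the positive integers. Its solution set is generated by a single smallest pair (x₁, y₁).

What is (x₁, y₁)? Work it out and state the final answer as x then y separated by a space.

25 2

d=156: √d = [12; 2,24] (ℓ=2, even), read p_1/q_1
a_0=12:  p_0=12·1+0=12,  q_0=12·0+1=1
a_1=2:  p_1=2·12+1=25,  q_1=2·1+0=2
fundamental: x₁=25, y₁=2  (since 625 − 156·4 = 1)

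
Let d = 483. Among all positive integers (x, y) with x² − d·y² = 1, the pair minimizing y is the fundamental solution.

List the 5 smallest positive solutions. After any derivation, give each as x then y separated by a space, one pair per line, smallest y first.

22 1
967 44
42526 1935
1870177 85096
82245262 3742289

d=483: √d = [21; 1,42] (ℓ=2, even), read p_1/q_1
a_0=21:  p_0=21·1+0=21,  q_0=21·0+1=1
a_1=1:  p_1=1·21+1=22,  q_1=1·1+0=1
(x₁, y₁) = (22, 1);  22² − 483·1² = 1 ✓
n=2: (22,1)∘(22,1) = (22·22+483·1·1, 22·1+1·22) = (967,44)
n=3: (967,44)∘(22,1) = (22·967+483·1·44, 22·44+1·967) = (42526,1935)
n=4: (42526,1935)∘(22,1) = (22·42526+483·1·1935, 22·1935+1·42526) = (1870177,85096)
n=5: (1870177,85096)∘(22,1) = (22·1870177+483·1·85096, 22·85096+1·1870177) = (82245262,3742289)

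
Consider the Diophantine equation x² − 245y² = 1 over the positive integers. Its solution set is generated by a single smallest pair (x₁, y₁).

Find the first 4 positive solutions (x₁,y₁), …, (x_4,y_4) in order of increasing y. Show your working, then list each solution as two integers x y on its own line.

51841 3312
5374978561 343394784
557288527109761 35603857991376
57780789062419261441 3691479203918451648

d=245: √d = [15; 1,1,1,7,6,7,1,1,1,30] (ℓ=10, even), read p_9/q_9
i=0: a=15 ⇒ p=15, q=1
i=1: a=1 ⇒ p=16, q=1
…
i=3: a=1 ⇒ p=47, q=3
i=4: a=7 ⇒ p=360, q=23
i=5: a=6 ⇒ p=2207, q=141
…
i=8: a=1 ⇒ p=33825, q=2161
i=9: a=1 ⇒ p=51841, q=3312
(x₁, y₁) = (51841, 3312);  51841² − 245·3312² = 1 ✓
(51841+3312√245)^2 = 5374978561 + 343394784√245
(51841+3312√245)^3 = 557288527109761 + 35603857991376√245
(51841+3312√245)^4 = 57780789062419261441 + 3691479203918451648√245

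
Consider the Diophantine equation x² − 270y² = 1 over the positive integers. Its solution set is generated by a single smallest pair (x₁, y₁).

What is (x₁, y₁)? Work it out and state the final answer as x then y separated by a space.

5291 322

d=270: √d = [16; 2,3,6,3,2,32] (ℓ=6, even), read p_5/q_5
i=0: a=16 ⇒ p=16, q=1
…
i=4: a=3 ⇒ p=2284, q=139
i=5: a=2 ⇒ p=5291, q=322
(x₁, y₁) = (5291, 322);  5291² − 270·322² = 1 ✓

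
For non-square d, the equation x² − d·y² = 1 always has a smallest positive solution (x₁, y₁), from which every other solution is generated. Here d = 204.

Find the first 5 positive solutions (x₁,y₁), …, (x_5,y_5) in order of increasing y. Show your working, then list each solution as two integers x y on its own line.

√204 = [14; 3,1,1,6,1,1,3,28, …], period ℓ=8 (even) → k=7
a_0=14:  p_0=14·1+0=14,  q_0=14·0+1=1
a_1=3:  p_1=3·14+1=43,  q_1=3·1+0=3
…
a_6=1:  p_6=1·757+657=1414,  q_6=1·53+46=99
a_7=3:  p_7=3·1414+757=4999,  q_7=3·99+53=350
fundamental: x₁=4999, y₁=350  (since 24990001 − 204·122500 = 1)
(4999+350√204)^2 = 49980001 + 3499300√204
(4999+350√204)^3 = 499700044999 + 34986001050√204
(4999+350√204)^4 = 4996000999920001 + 349790034998600√204
(4999+350√204)^5 = 49950017497500124999 + 3497200734930001750√204

4999 350
49980001 3499300
499700044999 34986001050
4996000999920001 349790034998600
49950017497500124999 3497200734930001750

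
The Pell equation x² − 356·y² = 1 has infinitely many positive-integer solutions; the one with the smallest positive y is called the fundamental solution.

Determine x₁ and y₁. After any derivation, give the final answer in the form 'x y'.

[18; 1,6,1,1,2,…,6,1,36] for √356; ℓ=14 ⇒ convergent index 13
a_0=18:  p_0=18·1+0=18,  q_0=18·0+1=1
a_1=1:  p_1=1·18+1=19,  q_1=1·1+0=1
a_2=6:  p_2=6·19+18=132,  q_2=6·1+1=7
a_3=1:  p_3=1·132+19=151,  q_3=1·7+1=8
a_4=1:  p_4=1·151+132=283,  q_4=1·8+7=15
…
a_10=1:  p_10=1·28151+9717=37868,  q_10=1·1492+515=2007
…
a_12=6:  p_12=6·66019+37868=433982,  q_12=6·3499+2007=23001
a_13=1:  p_13=1·433982+66019=500001,  q_13=1·23001+3499=26500
(x₁, y₁) = (500001, 26500);  500001² − 356·26500² = 1 ✓

500001 26500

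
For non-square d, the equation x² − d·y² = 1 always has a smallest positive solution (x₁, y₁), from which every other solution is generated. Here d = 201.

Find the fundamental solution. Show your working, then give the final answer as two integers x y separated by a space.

[14; 5,1,1,1,2,…,1,5,28] for √201; ℓ=14 ⇒ convergent index 13
k=0  a_k=14  p_k/q_k = 14/1
k=1  a_k=5  p_k/q_k = 71/5
…
k=3  a_k=1  p_k/q_k = 156/11
…
k=8  a_k=1  p_k/q_k = 8549/603
k=9  a_k=2  p_k/q_k = 24768/1747
…
k=12  a_k=1  p_k/q_k = 91402/6447
k=13  a_k=5  p_k/q_k = 515095/36332
(x₁, y₁) = (515095, 36332);  515095² − 201·36332² = 1 ✓

515095 36332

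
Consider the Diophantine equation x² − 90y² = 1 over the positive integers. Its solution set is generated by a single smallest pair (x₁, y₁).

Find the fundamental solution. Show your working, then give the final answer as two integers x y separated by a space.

19 2

√90 → a₀=9, period (2,18); ℓ=2 even so k=1
a_0=9:  p_0=9·1+0=9,  q_0=9·0+1=1
a_1=2:  p_1=2·9+1=19,  q_1=2·1+0=2
(x₁, y₁) = (19, 2);  19² − 90·2² = 1 ✓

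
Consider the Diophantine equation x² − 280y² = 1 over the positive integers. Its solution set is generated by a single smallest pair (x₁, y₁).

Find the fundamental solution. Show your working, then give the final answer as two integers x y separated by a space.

251 15

d=280: √d = [16; 1,2,1,2,1,32] (ℓ=6, even), read p_5/q_5
i=0: a=16 ⇒ p=16, q=1
…
i=4: a=2 ⇒ p=184, q=11
i=5: a=1 ⇒ p=251, q=15
→ (251, 15).  Check: 251²=63001, 280·15²=63000, difference 1.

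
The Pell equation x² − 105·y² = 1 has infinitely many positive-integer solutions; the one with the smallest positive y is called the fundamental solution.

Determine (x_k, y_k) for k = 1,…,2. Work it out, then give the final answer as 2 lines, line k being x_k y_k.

41 4
3361 328

√105 → a₀=10, period (4,20); ℓ=2 even so k=1
i=0: a=10 ⇒ p=10, q=1
i=1: a=4 ⇒ p=41, q=4
(x₁, y₁) = (41, 4);  41² − 105·4² = 1 ✓
k=2:  x_2 = 41·41+105·4·4 = 3361,  y_2 = 41·4+4·41 = 328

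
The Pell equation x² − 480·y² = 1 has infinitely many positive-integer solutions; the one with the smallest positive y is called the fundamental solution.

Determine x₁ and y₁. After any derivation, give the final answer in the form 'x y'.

√480 → a₀=21, period (1,9,1,42); ℓ=4 even so k=3
a_0=21:  p_0=21·1+0=21,  q_0=21·0+1=1
…
a_2=9:  p_2=9·22+21=219,  q_2=9·1+1=10
a_3=1:  p_3=1·219+22=241,  q_3=1·10+1=11
→ (241, 11).  Check: 241²=58081, 480·11²=58080, difference 1.

241 11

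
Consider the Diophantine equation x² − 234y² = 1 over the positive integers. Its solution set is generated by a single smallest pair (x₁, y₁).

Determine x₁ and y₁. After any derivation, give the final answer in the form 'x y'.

√234 = [15; 3,2,1,2,1,2,3,30, …], period ℓ=8 (even) → k=7
i=0: a=15 ⇒ p=15, q=1
…
i=6: a=2 ⇒ p=1545, q=101
i=7: a=3 ⇒ p=5201, q=340
fundamental: x₁=5201, y₁=340  (since 27050401 − 234·115600 = 1)

5201 340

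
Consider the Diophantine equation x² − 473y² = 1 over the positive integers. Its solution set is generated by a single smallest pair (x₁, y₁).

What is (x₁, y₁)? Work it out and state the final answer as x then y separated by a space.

d=473: √d = [21; 1,2,1,42] (ℓ=4, even), read p_3/q_3
a_0=21:  p_0=21·1+0=21,  q_0=21·0+1=1
…
a_2=2:  p_2=2·22+21=65,  q_2=2·1+1=3
a_3=1:  p_3=1·65+22=87,  q_3=1·3+1=4
(x₁, y₁) = (87, 4);  87² − 473·4² = 1 ✓

87 4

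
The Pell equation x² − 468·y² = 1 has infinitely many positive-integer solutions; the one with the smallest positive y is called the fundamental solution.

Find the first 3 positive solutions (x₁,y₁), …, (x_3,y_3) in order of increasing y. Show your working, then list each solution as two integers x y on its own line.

649 30
842401 38940
1093435849 50544090

√468 = [21; 1,1,1,2,1,1,1,42, …], period ℓ=8 (even) → k=7
a_0=21:  p_0=21·1+0=21,  q_0=21·0+1=1
…
a_2=1:  p_2=1·22+21=43,  q_2=1·1+1=2
a_3=1:  p_3=1·43+22=65,  q_3=1·2+1=3
…
a_6=1:  p_6=1·238+173=411,  q_6=1·11+8=19
a_7=1:  p_7=1·411+238=649,  q_7=1·19+11=30
→ (649, 30).  Check: 649²=421201, 468·30²=421200, difference 1.
(x_2, y_2) = (649·649 + 468·30·30, 649·30 + 30·649) = (842401, 38940)
(x_3, y_3) = (649·842401 + 468·30·38940, 649·38940 + 30·842401) = (1093435849, 50544090)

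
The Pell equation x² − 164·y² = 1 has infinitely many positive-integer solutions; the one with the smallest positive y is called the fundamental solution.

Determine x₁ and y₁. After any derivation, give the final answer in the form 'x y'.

2049 160

[12; 1,4,6,4,1,24] for √164; ℓ=6 ⇒ convergent index 5
k=0  a_k=12  p_k/q_k = 12/1
k=1  a_k=1  p_k/q_k = 13/1
k=2  a_k=4  p_k/q_k = 64/5
…
k=4  a_k=4  p_k/q_k = 1652/129
k=5  a_k=1  p_k/q_k = 2049/160
→ (2049, 160).  Check: 2049²=4198401, 164·160²=4198400, difference 1.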